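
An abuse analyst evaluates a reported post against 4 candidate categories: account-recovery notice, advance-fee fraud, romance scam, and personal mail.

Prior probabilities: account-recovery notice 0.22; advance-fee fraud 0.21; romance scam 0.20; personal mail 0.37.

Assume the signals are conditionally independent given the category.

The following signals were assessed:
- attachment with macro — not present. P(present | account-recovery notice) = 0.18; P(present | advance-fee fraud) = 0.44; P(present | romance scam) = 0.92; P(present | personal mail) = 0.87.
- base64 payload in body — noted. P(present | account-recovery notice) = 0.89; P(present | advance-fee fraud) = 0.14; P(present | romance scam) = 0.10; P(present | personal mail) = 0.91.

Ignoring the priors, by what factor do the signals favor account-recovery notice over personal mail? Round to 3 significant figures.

Joint likelihood of the signal pattern under each hypothesis (using 1 − P(present | H) for each absent signal):
  account-recovery notice: (1 − 0.18) × 0.89 = 0.7298
  personal mail: (1 − 0.87) × 0.91 = 0.1183
Bayes factor = 0.7298 / 0.1183 ≈ 6.17

6.17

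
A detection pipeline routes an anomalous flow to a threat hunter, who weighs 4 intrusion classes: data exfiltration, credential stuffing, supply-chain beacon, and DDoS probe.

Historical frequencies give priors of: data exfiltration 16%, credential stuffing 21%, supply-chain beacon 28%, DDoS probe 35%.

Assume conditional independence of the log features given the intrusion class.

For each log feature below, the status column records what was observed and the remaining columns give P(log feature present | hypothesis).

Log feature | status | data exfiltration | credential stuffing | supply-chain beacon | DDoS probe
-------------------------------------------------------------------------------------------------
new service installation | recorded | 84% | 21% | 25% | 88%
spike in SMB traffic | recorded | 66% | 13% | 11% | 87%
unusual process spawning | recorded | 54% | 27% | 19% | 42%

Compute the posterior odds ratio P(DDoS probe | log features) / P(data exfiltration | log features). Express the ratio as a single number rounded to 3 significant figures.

Unnormalized posterior weight (prior times the log feature likelihoods) for each of the two hypotheses:
  DDoS probe: 0.35 × 0.88 × 0.87 × 0.42 = 0.11254
  data exfiltration: 0.16 × 0.84 × 0.66 × 0.54 = 0.0479
Odds(DDoS probe : data exfiltration) = 0.11254 / 0.0479 ≈ 2.35.

2.35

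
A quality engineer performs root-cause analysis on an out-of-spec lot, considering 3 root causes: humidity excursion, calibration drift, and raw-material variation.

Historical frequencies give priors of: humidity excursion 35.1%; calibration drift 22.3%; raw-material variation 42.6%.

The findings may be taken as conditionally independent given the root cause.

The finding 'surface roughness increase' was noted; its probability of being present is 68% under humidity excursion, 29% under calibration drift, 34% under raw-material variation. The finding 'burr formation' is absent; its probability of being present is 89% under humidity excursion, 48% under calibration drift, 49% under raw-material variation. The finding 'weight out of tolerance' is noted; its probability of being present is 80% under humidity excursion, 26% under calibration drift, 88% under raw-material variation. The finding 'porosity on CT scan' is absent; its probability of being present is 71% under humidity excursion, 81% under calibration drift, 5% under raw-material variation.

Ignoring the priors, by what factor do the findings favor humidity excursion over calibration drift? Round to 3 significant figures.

2.33

The Bayes factor is the ratio of the joint likelihoods of the evidence pattern under the two hypotheses (using 1 − P(present | H) for each absent finding).
  humidity excursion: 0.68 × (1 − 0.89) × 0.80 × (1 − 0.71) = 0.017354
  calibration drift: 0.29 × (1 − 0.48) × 0.26 × (1 − 0.81) = 0.0074495
Bayes factor = 0.017354 / 0.0074495 ≈ 2.33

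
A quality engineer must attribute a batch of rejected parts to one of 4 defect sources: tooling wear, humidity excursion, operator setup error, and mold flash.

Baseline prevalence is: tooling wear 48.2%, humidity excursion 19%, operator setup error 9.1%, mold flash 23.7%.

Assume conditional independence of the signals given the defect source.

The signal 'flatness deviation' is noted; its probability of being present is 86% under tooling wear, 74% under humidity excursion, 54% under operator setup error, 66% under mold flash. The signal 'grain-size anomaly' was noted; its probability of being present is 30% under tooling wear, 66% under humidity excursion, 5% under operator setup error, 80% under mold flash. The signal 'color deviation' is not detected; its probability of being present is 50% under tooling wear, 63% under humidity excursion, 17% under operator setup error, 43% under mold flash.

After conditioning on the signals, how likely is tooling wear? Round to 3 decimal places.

0.366

Multiply each prior by the joint likelihood of the signal pattern (using 1 − P(present | H) for each absent signal):
  tooling wear: 0.482 × 0.86 × 0.30 × (1 − 0.50) = 0.062178
  humidity excursion: 0.190 × 0.74 × 0.66 × (1 − 0.63) = 0.034335
  operator setup error: 0.091 × 0.54 × 0.05 × (1 − 0.17) = 0.0020393
  mold flash: 0.237 × 0.66 × 0.80 × (1 − 0.43) = 0.071328
Normalizing constant Z = 0.062178 + 0.034335 + 0.0020393 + 0.071328 = 0.16988.
P(tooling wear | evidence) = 0.062178 / 0.16988 ≈ 0.366.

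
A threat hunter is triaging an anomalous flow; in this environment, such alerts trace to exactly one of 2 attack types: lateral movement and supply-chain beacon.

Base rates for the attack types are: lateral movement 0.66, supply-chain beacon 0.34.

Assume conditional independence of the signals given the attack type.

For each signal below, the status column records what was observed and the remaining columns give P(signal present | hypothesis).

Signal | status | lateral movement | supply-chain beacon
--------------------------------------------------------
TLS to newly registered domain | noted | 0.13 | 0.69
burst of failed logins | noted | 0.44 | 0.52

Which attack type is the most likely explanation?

supply-chain beacon

Multiply each prior by the joint likelihood of the signal pattern:
  lateral movement: 0.66 × 0.13 × 0.44 = 0.037752
  supply-chain beacon: 0.34 × 0.69 × 0.52 = 0.12199
Normalizing constant Z = 0.037752 + 0.12199 = 0.15974.
P(lateral movement | evidence) ≈ 0.037752 / 0.15974 ≈ 0.236
P(supply-chain beacon | evidence) ≈ 0.12199 / 0.15974 ≈ 0.764
The largest is 0.764, so supply-chain beacon is most probable.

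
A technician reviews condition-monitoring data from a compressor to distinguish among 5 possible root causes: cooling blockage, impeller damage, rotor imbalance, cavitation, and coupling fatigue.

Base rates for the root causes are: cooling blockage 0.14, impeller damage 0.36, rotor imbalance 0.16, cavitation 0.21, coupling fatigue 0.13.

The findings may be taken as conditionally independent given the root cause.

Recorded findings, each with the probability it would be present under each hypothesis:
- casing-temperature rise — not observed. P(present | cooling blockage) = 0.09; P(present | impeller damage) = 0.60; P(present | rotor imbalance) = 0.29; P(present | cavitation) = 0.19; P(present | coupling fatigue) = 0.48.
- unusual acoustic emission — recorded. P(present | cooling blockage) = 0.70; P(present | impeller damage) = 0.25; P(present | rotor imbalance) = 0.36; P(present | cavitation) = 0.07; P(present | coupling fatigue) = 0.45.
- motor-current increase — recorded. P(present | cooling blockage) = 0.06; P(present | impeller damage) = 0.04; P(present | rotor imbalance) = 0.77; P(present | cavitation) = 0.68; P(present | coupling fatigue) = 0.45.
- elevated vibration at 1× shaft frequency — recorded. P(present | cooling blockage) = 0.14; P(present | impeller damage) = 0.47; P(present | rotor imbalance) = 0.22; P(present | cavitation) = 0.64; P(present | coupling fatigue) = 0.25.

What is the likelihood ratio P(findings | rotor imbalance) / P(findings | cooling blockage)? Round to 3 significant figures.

8.09

Take the product of per-finding likelihoods under each hypothesis (using 1 − P(present | H) for each absent finding), then divide.
  rotor imbalance: (1 − 0.29) × 0.36 × 0.77 × 0.22 = 0.043299
  cooling blockage: (1 − 0.09) × 0.70 × 0.06 × 0.14 = 0.0053508
Bayes factor = 0.043299 / 0.0053508 ≈ 8.09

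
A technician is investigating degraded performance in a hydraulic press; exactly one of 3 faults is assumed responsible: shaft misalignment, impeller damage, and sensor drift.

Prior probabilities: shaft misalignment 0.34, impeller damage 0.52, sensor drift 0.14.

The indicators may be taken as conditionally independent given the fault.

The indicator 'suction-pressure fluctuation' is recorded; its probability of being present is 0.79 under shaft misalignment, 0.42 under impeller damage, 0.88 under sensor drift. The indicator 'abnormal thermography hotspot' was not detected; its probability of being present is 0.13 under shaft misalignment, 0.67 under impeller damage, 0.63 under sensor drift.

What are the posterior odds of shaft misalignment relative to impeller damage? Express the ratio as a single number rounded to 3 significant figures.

Unnormalized posterior weight (prior times the indicator likelihoods) for each of the two hypotheses (using 1 − P(present | H) for each absent indicator):
  shaft misalignment: 0.34 × 0.79 × (1 − 0.13) = 0.23368
  impeller damage: 0.52 × 0.42 × (1 − 0.67) = 0.072072
Odds(shaft misalignment : impeller damage) = 0.23368 / 0.072072 ≈ 3.24.

3.24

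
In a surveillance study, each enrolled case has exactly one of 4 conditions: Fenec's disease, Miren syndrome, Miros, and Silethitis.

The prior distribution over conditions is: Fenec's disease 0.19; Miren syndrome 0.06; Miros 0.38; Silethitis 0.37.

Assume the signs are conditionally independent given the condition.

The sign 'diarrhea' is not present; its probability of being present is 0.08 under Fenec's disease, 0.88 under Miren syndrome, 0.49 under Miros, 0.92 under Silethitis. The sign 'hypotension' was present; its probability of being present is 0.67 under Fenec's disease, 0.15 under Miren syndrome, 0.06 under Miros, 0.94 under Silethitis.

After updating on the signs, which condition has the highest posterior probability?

Fenec's disease

For each hypothesis, the unnormalized posterior weight is prior × product of the sign likelihoods (using 1 − P(present | H) for each absent sign):
  Fenec's disease: 0.19 × (1 − 0.08) × 0.67 = 0.11712
  Miren syndrome: 0.06 × (1 − 0.88) × 0.15 = 0.00108
  Miros: 0.38 × (1 − 0.49) × 0.06 = 0.011628
  Silethitis: 0.37 × (1 − 0.92) × 0.94 = 0.027824
Marginal likelihood of the evidence = 0.15765.
P(Fenec's disease | evidence) ≈ 0.11712 / 0.15765 ≈ 0.743
P(Miren syndrome | evidence) ≈ 0.00108 / 0.15765 ≈ 0.007
P(Miros | evidence) ≈ 0.011628 / 0.15765 ≈ 0.074
P(Silethitis | evidence) ≈ 0.027824 / 0.15765 ≈ 0.176
The largest is 0.743, so Fenec's disease is most probable.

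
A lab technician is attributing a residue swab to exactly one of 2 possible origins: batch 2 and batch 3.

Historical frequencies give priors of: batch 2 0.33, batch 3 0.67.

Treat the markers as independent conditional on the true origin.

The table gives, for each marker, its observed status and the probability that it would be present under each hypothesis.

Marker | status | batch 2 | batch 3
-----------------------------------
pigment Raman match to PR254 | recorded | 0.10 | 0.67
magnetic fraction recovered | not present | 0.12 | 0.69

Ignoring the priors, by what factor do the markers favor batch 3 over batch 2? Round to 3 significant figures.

2.36

Take the product of per-marker likelihoods under each hypothesis (using 1 − P(present | H) for each absent marker), then divide.
  batch 3: 0.67 × (1 − 0.69) = 0.2077
  batch 2: 0.10 × (1 − 0.12) = 0.088
Bayes factor = 0.2077 / 0.088 ≈ 2.36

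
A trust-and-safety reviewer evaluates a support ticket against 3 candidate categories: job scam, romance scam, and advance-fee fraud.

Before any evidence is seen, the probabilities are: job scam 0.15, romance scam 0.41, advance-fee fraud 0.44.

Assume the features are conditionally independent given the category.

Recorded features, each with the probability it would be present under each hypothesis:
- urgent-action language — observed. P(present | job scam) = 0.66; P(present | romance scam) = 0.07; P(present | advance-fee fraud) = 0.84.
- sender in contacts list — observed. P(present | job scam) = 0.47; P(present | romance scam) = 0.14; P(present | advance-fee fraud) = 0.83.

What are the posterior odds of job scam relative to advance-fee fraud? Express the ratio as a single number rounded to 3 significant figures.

The normalizing constant cancels in an odds ratio, so compute prior × likelihood for the two hypotheses only:
  job scam: 0.15 × 0.66 × 0.47 = 0.04653
  advance-fee fraud: 0.44 × 0.84 × 0.83 = 0.30677
Odds(job scam : advance-fee fraud) = 0.04653 / 0.30677 ≈ 0.152.

0.152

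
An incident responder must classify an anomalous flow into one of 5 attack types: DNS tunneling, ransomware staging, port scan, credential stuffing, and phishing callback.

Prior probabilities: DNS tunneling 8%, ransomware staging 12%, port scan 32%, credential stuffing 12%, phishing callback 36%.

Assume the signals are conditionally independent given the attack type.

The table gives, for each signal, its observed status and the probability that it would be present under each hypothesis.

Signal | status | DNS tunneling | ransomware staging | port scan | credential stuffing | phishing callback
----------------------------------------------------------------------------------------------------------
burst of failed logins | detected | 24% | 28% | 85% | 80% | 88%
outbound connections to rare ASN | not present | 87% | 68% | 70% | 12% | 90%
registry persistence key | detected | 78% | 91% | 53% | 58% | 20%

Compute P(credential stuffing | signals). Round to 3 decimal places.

For each hypothesis, the unnormalized posterior weight is prior × product of the signal likelihoods (using 1 − P(present | H) for each absent signal):
  DNS tunneling: 0.08 × 0.24 × (1 − 0.87) × 0.78 = 0.0019469
  ransomware staging: 0.12 × 0.28 × (1 − 0.68) × 0.91 = 0.0097843
  port scan: 0.32 × 0.85 × (1 − 0.70) × 0.53 = 0.043248
  credential stuffing: 0.12 × 0.80 × (1 − 0.12) × 0.58 = 0.048998
  phishing callback: 0.36 × 0.88 × (1 − 0.90) × 0.20 = 0.006336
Marginal likelihood of the evidence = 0.11031.
P(credential stuffing | evidence) = 0.048998 / 0.11031 ≈ 0.444.

0.444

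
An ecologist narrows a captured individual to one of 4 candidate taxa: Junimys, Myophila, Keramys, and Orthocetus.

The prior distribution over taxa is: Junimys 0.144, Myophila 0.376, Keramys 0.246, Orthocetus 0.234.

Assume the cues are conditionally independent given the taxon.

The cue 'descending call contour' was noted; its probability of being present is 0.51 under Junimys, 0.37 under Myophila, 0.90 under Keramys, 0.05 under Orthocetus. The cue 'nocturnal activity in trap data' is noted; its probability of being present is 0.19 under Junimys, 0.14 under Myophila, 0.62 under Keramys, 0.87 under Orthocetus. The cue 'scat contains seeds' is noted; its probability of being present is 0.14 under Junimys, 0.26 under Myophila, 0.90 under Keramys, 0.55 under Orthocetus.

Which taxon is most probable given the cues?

Multiply each prior by the joint likelihood of the cue pattern:
  Junimys: 0.144 × 0.51 × 0.19 × 0.14 = 0.0019535
  Myophila: 0.376 × 0.37 × 0.14 × 0.26 = 0.005064
  Keramys: 0.246 × 0.90 × 0.62 × 0.90 = 0.12354
  Orthocetus: 0.234 × 0.05 × 0.87 × 0.55 = 0.0055985
The unnormalized weights sum to 0.13616.
P(Junimys | evidence) ≈ 0.0019535 / 0.13616 ≈ 0.014
P(Myophila | evidence) ≈ 0.005064 / 0.13616 ≈ 0.037
P(Keramys | evidence) ≈ 0.12354 / 0.13616 ≈ 0.907
P(Orthocetus | evidence) ≈ 0.0055985 / 0.13616 ≈ 0.041
The largest is 0.907, so Keramys is most probable.

Keramys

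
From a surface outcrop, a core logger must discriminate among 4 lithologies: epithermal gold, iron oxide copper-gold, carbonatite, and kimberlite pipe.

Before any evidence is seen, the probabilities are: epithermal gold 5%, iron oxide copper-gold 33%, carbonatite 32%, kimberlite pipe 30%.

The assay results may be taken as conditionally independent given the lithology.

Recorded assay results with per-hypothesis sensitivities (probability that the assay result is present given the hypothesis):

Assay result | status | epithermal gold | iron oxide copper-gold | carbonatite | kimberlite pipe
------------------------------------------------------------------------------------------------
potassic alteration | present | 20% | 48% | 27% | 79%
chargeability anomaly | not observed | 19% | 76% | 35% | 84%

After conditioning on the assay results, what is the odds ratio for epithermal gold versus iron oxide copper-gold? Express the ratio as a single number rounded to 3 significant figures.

The normalizing constant cancels in an odds ratio, so compute prior × likelihood for the two hypotheses only (using 1 − P(present | H) for each absent assay result):
  epithermal gold: 0.05 × 0.20 × (1 − 0.19) = 0.0081
  iron oxide copper-gold: 0.33 × 0.48 × (1 − 0.76) = 0.038016
Posterior odds = 0.0081 / 0.038016 ≈ 0.213.

0.213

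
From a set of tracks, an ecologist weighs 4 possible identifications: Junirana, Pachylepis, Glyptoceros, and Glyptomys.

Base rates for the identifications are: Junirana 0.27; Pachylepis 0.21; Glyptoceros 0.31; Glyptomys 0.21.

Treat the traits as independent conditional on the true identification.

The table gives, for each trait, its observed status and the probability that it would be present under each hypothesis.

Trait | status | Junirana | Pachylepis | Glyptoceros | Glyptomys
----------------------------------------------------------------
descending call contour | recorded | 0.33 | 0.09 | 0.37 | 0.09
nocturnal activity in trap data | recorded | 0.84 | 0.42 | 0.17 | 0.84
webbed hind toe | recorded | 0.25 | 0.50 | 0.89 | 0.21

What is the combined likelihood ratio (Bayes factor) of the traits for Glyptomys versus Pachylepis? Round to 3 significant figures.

0.840

The Bayes factor is the ratio of the joint likelihoods of the trait pattern under the two hypotheses.
  Glyptomys: 0.09 × 0.84 × 0.21 = 0.015876
  Pachylepis: 0.09 × 0.42 × 0.50 = 0.0189
Bayes factor = 0.015876 / 0.0189 ≈ 0.840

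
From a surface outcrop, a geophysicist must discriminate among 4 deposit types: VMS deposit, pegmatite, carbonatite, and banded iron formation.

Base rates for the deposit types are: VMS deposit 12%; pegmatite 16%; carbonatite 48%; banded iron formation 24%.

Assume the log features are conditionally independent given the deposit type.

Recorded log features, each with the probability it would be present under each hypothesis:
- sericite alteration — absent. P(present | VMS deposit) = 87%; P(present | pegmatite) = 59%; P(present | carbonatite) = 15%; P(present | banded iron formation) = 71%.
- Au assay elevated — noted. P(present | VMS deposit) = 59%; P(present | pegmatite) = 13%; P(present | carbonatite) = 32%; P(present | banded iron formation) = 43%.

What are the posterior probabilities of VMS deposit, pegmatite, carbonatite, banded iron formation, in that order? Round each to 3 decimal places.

0.052, 0.048, 0.733, 0.168

By Bayes' rule with conditional independence, the unnormalized weight for each hypothesis is prior × ∏ likelihoods (using 1 − P(present | H) for each absent log feature):
  VMS deposit: 0.12 × (1 − 0.87) × 0.59 = 0.009204
  pegmatite: 0.16 × (1 − 0.59) × 0.13 = 0.008528
  carbonatite: 0.48 × (1 − 0.15) × 0.32 = 0.13056
  banded iron formation: 0.24 × (1 − 0.71) × 0.43 = 0.029928
Marginal likelihood of the evidence = 0.17822.
P(VMS deposit | evidence) = 0.009204 / 0.17822 ≈ 0.052
P(pegmatite | evidence) = 0.008528 / 0.17822 ≈ 0.048
P(carbonatite | evidence) = 0.13056 / 0.17822 ≈ 0.733
P(banded iron formation | evidence) = 0.029928 / 0.17822 ≈ 0.168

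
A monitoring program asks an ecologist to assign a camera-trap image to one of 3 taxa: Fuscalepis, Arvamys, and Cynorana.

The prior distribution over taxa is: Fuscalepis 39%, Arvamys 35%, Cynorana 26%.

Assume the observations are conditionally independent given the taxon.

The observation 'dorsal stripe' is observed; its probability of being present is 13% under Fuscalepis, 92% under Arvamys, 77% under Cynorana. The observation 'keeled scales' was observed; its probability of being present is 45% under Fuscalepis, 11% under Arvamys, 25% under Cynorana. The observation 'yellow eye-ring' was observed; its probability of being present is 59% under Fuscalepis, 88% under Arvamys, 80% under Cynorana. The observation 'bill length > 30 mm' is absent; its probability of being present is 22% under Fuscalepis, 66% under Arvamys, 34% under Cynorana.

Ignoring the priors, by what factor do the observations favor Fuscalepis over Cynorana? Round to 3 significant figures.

0.265

Joint likelihood of the evidence pattern under each hypothesis (using 1 − P(present | H) for each absent observation):
  Fuscalepis: 0.13 × 0.45 × 0.59 × (1 − 0.22) = 0.026922
  Cynorana: 0.77 × 0.25 × 0.80 × (1 − 0.34) = 0.10164
Bayes factor = 0.026922 / 0.10164 ≈ 0.265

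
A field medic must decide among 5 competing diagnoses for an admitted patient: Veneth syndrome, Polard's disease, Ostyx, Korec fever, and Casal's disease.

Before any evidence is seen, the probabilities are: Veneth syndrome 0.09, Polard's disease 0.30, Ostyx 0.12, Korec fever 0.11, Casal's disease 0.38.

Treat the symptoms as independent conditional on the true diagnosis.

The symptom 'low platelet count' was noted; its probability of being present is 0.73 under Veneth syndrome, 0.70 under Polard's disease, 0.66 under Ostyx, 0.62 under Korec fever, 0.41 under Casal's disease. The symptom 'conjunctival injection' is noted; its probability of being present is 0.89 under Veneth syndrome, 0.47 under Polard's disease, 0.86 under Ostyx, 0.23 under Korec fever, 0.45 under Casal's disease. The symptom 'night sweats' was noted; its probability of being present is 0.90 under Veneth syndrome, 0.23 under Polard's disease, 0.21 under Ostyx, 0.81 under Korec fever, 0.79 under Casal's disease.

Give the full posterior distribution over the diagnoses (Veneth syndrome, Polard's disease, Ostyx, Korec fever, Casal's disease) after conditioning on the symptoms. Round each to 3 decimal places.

By Bayes' rule with conditional independence, the unnormalized weight for each hypothesis is prior × ∏ likelihoods:
  Veneth syndrome: 0.09 × 0.73 × 0.89 × 0.90 = 0.052626
  Polard's disease: 0.30 × 0.70 × 0.47 × 0.23 = 0.022701
  Ostyx: 0.12 × 0.66 × 0.86 × 0.21 = 0.014304
  Korec fever: 0.11 × 0.62 × 0.23 × 0.81 = 0.012706
  Casal's disease: 0.38 × 0.41 × 0.45 × 0.79 = 0.055387
The unnormalized weights sum to 0.15772.
P(Veneth syndrome | evidence) = 0.052626 / 0.15772 ≈ 0.334
P(Polard's disease | evidence) = 0.022701 / 0.15772 ≈ 0.144
P(Ostyx | evidence) = 0.014304 / 0.15772 ≈ 0.091
P(Korec fever | evidence) = 0.012706 / 0.15772 ≈ 0.081
P(Casal's disease | evidence) = 0.055387 / 0.15772 ≈ 0.351

0.334, 0.144, 0.091, 0.081, 0.351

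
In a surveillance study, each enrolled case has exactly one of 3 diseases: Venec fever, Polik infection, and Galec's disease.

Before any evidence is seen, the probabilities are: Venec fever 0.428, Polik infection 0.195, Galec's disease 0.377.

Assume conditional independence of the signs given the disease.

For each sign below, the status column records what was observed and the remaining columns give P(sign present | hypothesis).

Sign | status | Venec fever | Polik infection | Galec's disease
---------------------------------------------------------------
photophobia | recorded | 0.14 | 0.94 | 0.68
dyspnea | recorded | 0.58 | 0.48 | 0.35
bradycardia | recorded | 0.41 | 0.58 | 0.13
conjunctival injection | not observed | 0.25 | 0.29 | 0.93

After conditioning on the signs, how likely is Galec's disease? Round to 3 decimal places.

By Bayes' rule with conditional independence, the unnormalized weight for each hypothesis is prior × ∏ likelihoods (using 1 − P(present | H) for each absent sign):
  Venec fever: 0.428 × 0.14 × 0.58 × 0.41 × (1 − 0.25) = 0.010687
  Polik infection: 0.195 × 0.94 × 0.48 × 0.58 × (1 − 0.29) = 0.036232
  Galec's disease: 0.377 × 0.68 × 0.35 × 0.13 × (1 − 0.93) = 0.00081651
Normalizing constant Z = 0.010687 + 0.036232 + 0.00081651 = 0.047735.
P(Galec's disease | evidence) = 0.00081651 / 0.047735 ≈ 0.017.

0.017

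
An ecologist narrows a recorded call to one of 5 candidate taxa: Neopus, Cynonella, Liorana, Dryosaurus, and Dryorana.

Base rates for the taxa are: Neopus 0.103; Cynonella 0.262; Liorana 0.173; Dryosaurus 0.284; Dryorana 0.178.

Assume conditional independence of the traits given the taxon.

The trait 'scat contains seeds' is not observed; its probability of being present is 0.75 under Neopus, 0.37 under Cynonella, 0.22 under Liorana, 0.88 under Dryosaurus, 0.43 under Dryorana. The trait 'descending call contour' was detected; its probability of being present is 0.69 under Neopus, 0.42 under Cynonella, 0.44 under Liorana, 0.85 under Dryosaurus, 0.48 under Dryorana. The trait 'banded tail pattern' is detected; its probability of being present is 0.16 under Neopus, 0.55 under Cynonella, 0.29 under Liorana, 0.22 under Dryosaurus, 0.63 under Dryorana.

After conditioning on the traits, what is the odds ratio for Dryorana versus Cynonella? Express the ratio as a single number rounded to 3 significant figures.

The normalizing constant cancels in an odds ratio, so compute prior × likelihood for the two hypotheses only (using 1 − P(present | H) for each absent trait):
  Dryorana: 0.178 × (1 − 0.43) × 0.48 × 0.63 = 0.030682
  Cynonella: 0.262 × (1 − 0.37) × 0.42 × 0.55 = 0.038129
Posterior odds = 0.030682 / 0.038129 ≈ 0.805.

0.805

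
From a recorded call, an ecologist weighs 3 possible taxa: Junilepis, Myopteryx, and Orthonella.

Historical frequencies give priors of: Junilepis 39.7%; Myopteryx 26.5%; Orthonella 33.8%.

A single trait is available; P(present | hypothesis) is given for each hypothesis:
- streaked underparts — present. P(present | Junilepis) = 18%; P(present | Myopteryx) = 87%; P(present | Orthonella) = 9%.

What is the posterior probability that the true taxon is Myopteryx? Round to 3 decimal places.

0.694

Multiply each prior by the likelihood of the trait:
  Junilepis: 0.397 × 0.18 = 0.07146
  Myopteryx: 0.265 × 0.87 = 0.23055
  Orthonella: 0.338 × 0.09 = 0.03042
Marginal likelihood of the evidence = 0.33243.
P(Myopteryx | evidence) = 0.23055 / 0.33243 ≈ 0.694.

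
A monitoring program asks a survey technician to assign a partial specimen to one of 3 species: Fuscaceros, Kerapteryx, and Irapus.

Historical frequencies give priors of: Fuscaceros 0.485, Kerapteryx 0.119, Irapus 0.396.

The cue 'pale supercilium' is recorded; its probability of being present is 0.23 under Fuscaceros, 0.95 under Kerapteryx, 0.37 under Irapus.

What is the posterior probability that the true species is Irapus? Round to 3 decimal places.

By Bayes' rule, the unnormalized weight for each hypothesis is prior × likelihood:
  Fuscaceros: 0.485 × 0.23 = 0.11155
  Kerapteryx: 0.119 × 0.95 = 0.11305
  Irapus: 0.396 × 0.37 = 0.14652
Normalizing constant Z = 0.11155 + 0.11305 + 0.14652 = 0.37112.
P(Irapus | evidence) = 0.14652 / 0.37112 ≈ 0.395.

0.395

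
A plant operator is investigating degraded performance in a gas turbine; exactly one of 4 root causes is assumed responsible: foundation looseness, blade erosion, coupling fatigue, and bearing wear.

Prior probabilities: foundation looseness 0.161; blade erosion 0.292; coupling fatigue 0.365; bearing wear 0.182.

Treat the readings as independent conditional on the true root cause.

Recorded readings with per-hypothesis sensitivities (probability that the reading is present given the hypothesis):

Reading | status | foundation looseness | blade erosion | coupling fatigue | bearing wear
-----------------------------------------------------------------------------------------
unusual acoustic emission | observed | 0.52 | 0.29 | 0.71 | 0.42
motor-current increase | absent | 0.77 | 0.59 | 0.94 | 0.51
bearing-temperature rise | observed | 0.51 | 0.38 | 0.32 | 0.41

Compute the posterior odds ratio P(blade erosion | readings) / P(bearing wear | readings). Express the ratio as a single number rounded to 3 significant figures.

The normalizing constant cancels in an odds ratio, so compute prior × likelihood for the two hypotheses only (using 1 − P(present | H) for each absent reading):
  blade erosion: 0.292 × 0.29 × (1 − 0.59) × 0.38 = 0.013193
  bearing wear: 0.182 × 0.42 × (1 − 0.51) × 0.41 = 0.015357
Posterior odds = 0.013193 / 0.015357 ≈ 0.859.

0.859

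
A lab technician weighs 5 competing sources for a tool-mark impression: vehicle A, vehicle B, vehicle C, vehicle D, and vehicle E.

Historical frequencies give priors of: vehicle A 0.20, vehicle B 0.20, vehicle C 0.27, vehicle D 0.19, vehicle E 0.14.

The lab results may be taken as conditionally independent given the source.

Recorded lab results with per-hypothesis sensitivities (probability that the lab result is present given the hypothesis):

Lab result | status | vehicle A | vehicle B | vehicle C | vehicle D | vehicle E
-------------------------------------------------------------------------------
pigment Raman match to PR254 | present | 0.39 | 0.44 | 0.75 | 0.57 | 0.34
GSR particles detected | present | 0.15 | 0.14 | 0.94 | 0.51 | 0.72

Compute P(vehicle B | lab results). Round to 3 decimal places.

For each hypothesis, the unnormalized posterior weight is prior × product of the lab result likelihoods:
  vehicle A: 0.20 × 0.39 × 0.15 = 0.0117
  vehicle B: 0.20 × 0.44 × 0.14 = 0.01232
  vehicle C: 0.27 × 0.75 × 0.94 = 0.19035
  vehicle D: 0.19 × 0.57 × 0.51 = 0.055233
  vehicle E: 0.14 × 0.34 × 0.72 = 0.034272
The unnormalized weights sum to 0.30388.
P(vehicle B | evidence) = 0.01232 / 0.30388 ≈ 0.041.

0.041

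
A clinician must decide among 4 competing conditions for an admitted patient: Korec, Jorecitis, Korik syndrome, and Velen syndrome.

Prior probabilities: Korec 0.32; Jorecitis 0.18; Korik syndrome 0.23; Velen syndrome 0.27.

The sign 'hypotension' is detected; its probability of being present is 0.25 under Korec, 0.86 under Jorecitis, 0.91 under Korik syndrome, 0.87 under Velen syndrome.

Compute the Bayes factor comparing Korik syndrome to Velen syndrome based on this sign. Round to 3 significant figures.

The Bayes factor is the ratio of the two likelihoods.
  Korik syndrome: 0.91
  Velen syndrome: 0.87
Bayes factor = 0.91 / 0.87 ≈ 1.05

1.05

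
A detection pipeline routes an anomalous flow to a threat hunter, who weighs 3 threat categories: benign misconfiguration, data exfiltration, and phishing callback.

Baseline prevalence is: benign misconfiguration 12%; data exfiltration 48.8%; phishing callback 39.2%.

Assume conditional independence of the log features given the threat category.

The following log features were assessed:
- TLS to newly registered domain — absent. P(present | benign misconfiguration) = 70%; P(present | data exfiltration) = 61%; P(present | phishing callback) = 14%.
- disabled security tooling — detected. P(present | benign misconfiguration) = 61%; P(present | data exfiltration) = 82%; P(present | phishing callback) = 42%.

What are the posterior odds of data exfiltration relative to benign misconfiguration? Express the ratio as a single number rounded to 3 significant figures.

7.11

Posterior odds equal prior odds times the likelihood ratio; only the two competing hypotheses matter (using 1 − P(present | H) for each absent log feature).
  data exfiltration: 0.488 × (1 − 0.61) × 0.82 = 0.15606
  benign misconfiguration: 0.120 × (1 − 0.70) × 0.61 = 0.02196
Odds(data exfiltration : benign misconfiguration) = 0.15606 / 0.02196 ≈ 7.11.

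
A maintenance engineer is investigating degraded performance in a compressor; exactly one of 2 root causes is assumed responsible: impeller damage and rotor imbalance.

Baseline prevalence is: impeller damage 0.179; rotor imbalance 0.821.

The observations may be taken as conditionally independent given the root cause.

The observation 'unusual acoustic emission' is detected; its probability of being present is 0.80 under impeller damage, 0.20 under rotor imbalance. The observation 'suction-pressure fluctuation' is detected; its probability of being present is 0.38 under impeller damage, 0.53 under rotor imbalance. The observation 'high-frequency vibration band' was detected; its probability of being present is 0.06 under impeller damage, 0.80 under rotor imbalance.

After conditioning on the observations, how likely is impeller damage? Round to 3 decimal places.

0.045

By Bayes' rule with conditional independence, the unnormalized weight for each hypothesis is prior × ∏ likelihoods:
  impeller damage: 0.179 × 0.80 × 0.38 × 0.06 = 0.003265
  rotor imbalance: 0.821 × 0.20 × 0.53 × 0.80 = 0.069621
Marginal likelihood of the evidence = 0.072886.
P(impeller damage | evidence) = 0.003265 / 0.072886 ≈ 0.045.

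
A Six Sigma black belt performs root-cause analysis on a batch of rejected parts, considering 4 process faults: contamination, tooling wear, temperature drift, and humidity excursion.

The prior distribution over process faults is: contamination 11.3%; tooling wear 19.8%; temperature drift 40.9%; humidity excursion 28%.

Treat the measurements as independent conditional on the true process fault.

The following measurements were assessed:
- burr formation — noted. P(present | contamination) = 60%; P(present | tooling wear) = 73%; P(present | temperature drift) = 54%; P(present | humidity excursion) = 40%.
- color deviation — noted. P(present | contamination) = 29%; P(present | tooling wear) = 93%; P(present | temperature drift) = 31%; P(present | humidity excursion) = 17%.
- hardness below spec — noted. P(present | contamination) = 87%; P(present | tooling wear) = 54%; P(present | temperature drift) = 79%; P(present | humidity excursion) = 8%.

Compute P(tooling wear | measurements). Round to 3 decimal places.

For each hypothesis, the unnormalized posterior weight is prior × product of the measurement likelihoods:
  contamination: 0.113 × 0.60 × 0.29 × 0.87 = 0.017106
  tooling wear: 0.198 × 0.73 × 0.93 × 0.54 = 0.072588
  temperature drift: 0.409 × 0.54 × 0.31 × 0.79 = 0.054089
  humidity excursion: 0.280 × 0.40 × 0.17 × 0.08 = 0.0015232
Marginal likelihood of the evidence = 0.14531.
P(tooling wear | evidence) = 0.072588 / 0.14531 ≈ 0.500.

0.500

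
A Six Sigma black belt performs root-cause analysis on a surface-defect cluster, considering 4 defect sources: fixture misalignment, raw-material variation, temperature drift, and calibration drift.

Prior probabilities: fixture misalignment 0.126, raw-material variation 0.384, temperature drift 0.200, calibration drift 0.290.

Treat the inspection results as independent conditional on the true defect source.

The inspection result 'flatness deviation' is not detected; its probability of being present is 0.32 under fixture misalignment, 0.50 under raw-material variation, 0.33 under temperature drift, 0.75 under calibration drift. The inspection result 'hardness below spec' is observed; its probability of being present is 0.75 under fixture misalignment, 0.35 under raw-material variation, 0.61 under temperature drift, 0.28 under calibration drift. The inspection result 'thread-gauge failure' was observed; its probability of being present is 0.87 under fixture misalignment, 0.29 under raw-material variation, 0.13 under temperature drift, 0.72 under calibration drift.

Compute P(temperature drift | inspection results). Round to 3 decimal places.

For each hypothesis, the unnormalized posterior weight is prior × product of the inspection result likelihoods (using 1 − P(present | H) for each absent inspection result):
  fixture misalignment: 0.126 × (1 − 0.32) × 0.75 × 0.87 = 0.055906
  raw-material variation: 0.384 × (1 − 0.50) × 0.35 × 0.29 = 0.019488
  temperature drift: 0.200 × (1 − 0.33) × 0.61 × 0.13 = 0.010626
  calibration drift: 0.290 × (1 − 0.75) × 0.28 × 0.72 = 0.014616
Marginal likelihood of the evidence = 0.10064.
P(temperature drift | evidence) = 0.010626 / 0.10064 ≈ 0.106.

0.106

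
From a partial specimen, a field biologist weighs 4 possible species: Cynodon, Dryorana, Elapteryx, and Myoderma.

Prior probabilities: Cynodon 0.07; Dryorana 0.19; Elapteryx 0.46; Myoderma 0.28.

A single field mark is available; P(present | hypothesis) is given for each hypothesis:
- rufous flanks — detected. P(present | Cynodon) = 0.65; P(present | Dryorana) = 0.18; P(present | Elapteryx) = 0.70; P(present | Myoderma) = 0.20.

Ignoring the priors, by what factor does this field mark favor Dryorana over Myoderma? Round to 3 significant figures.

0.900

Likelihood of this field mark under each hypothesis:
  Dryorana: 0.18
  Myoderma: 0.2
Bayes factor = 0.18 / 0.2 ≈ 0.900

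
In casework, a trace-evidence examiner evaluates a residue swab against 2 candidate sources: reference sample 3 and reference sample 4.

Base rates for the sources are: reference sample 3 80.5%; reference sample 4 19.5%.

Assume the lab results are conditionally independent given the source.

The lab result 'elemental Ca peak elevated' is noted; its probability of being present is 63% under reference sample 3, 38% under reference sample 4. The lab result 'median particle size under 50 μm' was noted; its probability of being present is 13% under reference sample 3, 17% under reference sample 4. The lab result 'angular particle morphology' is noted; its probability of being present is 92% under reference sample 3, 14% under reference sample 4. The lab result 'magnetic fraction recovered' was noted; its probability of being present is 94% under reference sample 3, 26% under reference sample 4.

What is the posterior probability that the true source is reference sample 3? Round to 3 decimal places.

Multiply each prior by the joint likelihood of the lab result pattern:
  reference sample 3: 0.805 × 0.63 × 0.13 × 0.92 × 0.94 = 0.057016
  reference sample 4: 0.195 × 0.38 × 0.17 × 0.14 × 0.26 = 0.00045853
The unnormalized weights sum to 0.057474.
P(reference sample 3 | evidence) = 0.057016 / 0.057474 ≈ 0.992.

0.992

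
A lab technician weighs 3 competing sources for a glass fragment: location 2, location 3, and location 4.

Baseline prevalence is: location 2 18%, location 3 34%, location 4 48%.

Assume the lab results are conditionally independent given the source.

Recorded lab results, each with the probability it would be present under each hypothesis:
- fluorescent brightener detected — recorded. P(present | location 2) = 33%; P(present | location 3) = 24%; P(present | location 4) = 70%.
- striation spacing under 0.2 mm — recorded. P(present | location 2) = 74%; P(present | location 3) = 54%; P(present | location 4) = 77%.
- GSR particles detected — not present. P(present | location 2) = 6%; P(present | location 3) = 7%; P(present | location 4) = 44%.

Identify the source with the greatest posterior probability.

location 4

By Bayes' rule with conditional independence, the unnormalized weight for each hypothesis is prior × ∏ likelihoods (using 1 − P(present | H) for each absent lab result):
  location 2: 0.18 × 0.33 × 0.74 × (1 − 0.06) = 0.041319
  location 3: 0.34 × 0.24 × 0.54 × (1 − 0.07) = 0.04098
  location 4: 0.48 × 0.70 × 0.77 × (1 − 0.44) = 0.14488
Marginal likelihood of the evidence = 0.22718.
P(location 2 | evidence) ≈ 0.041319 / 0.22718 ≈ 0.182
P(location 3 | evidence) ≈ 0.04098 / 0.22718 ≈ 0.180
P(location 4 | evidence) ≈ 0.14488 / 0.22718 ≈ 0.638
The largest is 0.638, so location 4 is most probable.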